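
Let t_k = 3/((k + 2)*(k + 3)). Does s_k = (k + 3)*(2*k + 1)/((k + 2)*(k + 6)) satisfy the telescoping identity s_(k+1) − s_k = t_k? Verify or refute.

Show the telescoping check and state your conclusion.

s_(k+1) = (k + 4)*(2*k + 3)/((k + 3)*(k + 7))
s_(k+1) − s_k = 3*(3*k**2 + 17*k + 27)/(k**4 + 18*k**3 + 113*k**2 + 288*k + 252)
(s_(k+1) − s_k) − t_k = 3*(2*k**2 + 4*k - 15)/(k**4 + 18*k**3 + 113*k**2 + 288*k + 252)

Invalid: residual 3*(2*k**2 + 4*k - 15)/(k**4 + 18*k**3 + 113*k**2 + 288*k + 252) ≠ 0.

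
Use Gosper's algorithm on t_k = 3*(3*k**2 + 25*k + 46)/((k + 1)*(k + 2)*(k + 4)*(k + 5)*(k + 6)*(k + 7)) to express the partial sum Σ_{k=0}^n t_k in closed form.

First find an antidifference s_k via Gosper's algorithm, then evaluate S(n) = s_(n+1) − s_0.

S(n) = (n**3 + 14*n**2 + 59*n + 46)/(8*(n**3 + 14*n**2 + 59*n + 70))

Compute t_(k+1)/t_k: get (k + 1)*(k + 4)*(25*k + 3*(k + 1)**2 + 71)/((k + 3)*(k + 8)*(3*k**2 + 25*k + 46)).
Normal form (A,B,C) = (k + 1, k + 8, k**3 + 34*k**2/3 + 121*k/3 + 46).
Solve (k + 1)·f(k+1) − (k + 7)·f(k) = k**3 + 34*k**2/3 + 121*k/3 + 46.
deg f ≤ 6 (via 1,1,3).
Coefficient equations give f(k) = k*(k + 2)*(k + 3)*(k + 5)*(k**2 + 11*k + 34)/72.
So s_k = (B(k−1)f/C)·t_k = (k*(k + 2)*(k + 5)*(k + 7)*(k**2 + 11*k + 34)/(24*(3*k**2 + 25*k + 46)))·t_k = k*(k**2 + 11*k + 34)/(8*(k**3 + 11*k**2 + 34*k + 24)).
Δs = 3*(3*k**2 + 25*k + 46)/(k**6 + 25*k**5 + 247*k**4 + 1219*k**3 + 3112*k**2 + 3796*k + 1680), as required.
Σ_(k=0)^n t_k = s_(n+1) − s_(0) = ((n**3 + 14*n**2 + 59*n + 46)/(8*(n**3 + 14*n**2 + 59*n + 70))) − (0), i.e. (n**3 + 14*n**2 + 59*n + 46)/(8*(n**3 + 14*n**2 + 59*n + 70)).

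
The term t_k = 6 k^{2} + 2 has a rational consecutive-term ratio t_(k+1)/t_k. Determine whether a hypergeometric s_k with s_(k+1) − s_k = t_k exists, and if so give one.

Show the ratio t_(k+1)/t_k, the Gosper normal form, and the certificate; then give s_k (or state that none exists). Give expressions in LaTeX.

The ratio is (3*(k + 1)**2 + 1)/(3*k**2 + 1).
A = 1, B = 1, C = k**2 + 1/3.
f must satisfy (1)·f(k+1) − (1)·f(k) = k**2 + 1/3.
Bound: deg f ≤ 3.
Match coefficients ⇒ f(k) = k*(2*k**2 - 3*k + 3)/6.
Then R = B(k−1)f/C = k*(2*k**2 - 3*k + 3)/(2*(3*k**2 + 1)), so s_k = R(k)·t_k = k*(2*k**2 - 3*k + 3).
Δs = 6*k**2 + 2, as required.

s_k = k \left(2 k^{2} - 3 k + 3\right)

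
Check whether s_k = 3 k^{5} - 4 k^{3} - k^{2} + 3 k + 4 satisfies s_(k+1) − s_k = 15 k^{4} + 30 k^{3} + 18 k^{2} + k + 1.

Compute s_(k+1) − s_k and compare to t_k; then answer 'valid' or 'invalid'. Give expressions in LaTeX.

valid (s_(k+1) − s_k reduces to t_k)

s_(k+1) = 3*k + 3*(k + 1)**5 - 4*(k + 1)**3 - (k + 1)**2 + 7
s_(k+1) − s_k = 15*k**4 + 30*k**3 + 18*k**2 + k + 1
(s_(k+1) − s_k) − t_k = 0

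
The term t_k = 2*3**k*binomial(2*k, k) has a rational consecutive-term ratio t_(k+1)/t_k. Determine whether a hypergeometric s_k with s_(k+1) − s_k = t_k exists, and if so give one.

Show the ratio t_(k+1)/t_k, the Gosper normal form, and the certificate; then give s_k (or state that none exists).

no hypergeometric antidifference exists

Step 1: r(k) = 6*(2*k + 1)/(k + 1).
So A=12*k + 6 and B=k + 1, with C=1.
Need (12*k + 6)·f(k+1) − (k)·f(k) = 1.
d = -1 from the (1,1,0) case.
Bound -1 < 0, so the key equation has no polynomial solution.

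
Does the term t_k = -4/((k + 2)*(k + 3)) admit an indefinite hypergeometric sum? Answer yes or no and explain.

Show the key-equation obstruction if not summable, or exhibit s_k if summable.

Compute t_(k+1)/t_k: get (k + 2)/(k + 4).
Normal form (A,B,C) = (k + 2, k + 4, 1).
Key eq: (k + 2)·f(k+1) = (k + 3)·f(k) + (1).
Bound: deg f ≤ 1.
Coefficient equations give f(k) = k/2.
R(k) = B(k−1)·f(k)/C(k) = k*(k + 3)/2; s_k = R·t_k = -2*k/(k + 2).
Check: Δs_k = -4/(k**2 + 5*k + 6). ✓

Yes. s_k = -2*k/(k + 2).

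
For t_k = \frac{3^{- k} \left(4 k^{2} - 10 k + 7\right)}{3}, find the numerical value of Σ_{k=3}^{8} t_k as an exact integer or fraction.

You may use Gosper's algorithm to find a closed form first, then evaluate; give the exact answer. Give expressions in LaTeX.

r(k) = (4*k**2 - 2*k + 1)/(3*(4*k**2 - 10*k + 7)) after simplifying.
A = 1/3, B = 1, C = k**2 - 5*k/2 + 7/4.
Set up (1/3)·f(k+1) − (1)·f(k) − (k**2 - 5*k/2 + 7/4) = 0.
d = 2 from the (0,0,2) case.
Solving with deg f ≤ 2: f(k) = -3*(2*k**2 - 3*k + 3)/4.
R(k) = B(k−1)·f(k)/C(k) = -3*(2*k**2 - 3*k + 3)/(4*k**2 - 10*k + 7); s_k = R·t_k = (-2*k**2 + 3*k - 3)/3**k.
Verify: (4*k**2 - 10*k + 7)/(3*3**k) matches t_k.
Evaluate s at k=9 and k=3: -46/6561 and -4/9; difference 2870/6561.

Σ = 2870/6561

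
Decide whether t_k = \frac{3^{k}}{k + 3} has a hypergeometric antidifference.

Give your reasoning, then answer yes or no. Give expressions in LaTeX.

Ratio r(k) = 3*(k + 3)/(k + 4).
Take A(k)=3*k + 9, B(k)=k + 4, C(k)=1.
Set up (3*k + 9)·f(k+1) − (k + 3)·f(k) − (1) = 0.
Degrees (1,1,0) ⇒ d ≤ -1.
Bound -1 < 0, so the key equation has no polynomial solution.

No — key equation has no polynomial f.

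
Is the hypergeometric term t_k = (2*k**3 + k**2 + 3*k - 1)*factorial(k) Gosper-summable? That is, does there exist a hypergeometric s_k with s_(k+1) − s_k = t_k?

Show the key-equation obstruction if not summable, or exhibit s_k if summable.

Compute t_(k+1)/t_k: get (k + 1)*(3*k + 2*(k + 1)**3 + (k + 1)**2 + 2)/(2*k**3 + k**2 + 3*k - 1).
Factor: A=k + 1; B=1; C=k**3 + k**2/2 + 3*k/2 - 1/2.
Key eq: (k + 1)·f(k+1) = (1)·f(k) + (k**3 + k**2/2 + 3*k/2 - 1/2).
Bound: deg f ≤ 2.
Solve for f: f(k) = k*(2*k - 3)/2 (degree 2 ≤ 2).
Get s_k = R·t_k = k*(2*k - 3)*factorial(k) with R(k) = B(k−1)f(k)/C(k) = k*(2*k - 3)/(2*k**3 + k**2 + 3*k - 1).
s_(k+1) − s_k = (2*k**3 + k**2 + 3*k - 1)*factorial(k) = t_k.

Yes. s_k = k*(2*k - 3)*factorial(k).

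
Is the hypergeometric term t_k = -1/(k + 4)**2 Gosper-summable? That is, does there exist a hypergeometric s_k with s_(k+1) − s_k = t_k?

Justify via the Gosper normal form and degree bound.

No; the coefficient equations for f are inconsistent.

Compute t_(k+1)/t_k: get (k + 4)**2/(k + 5)**2.
Normal form (A,B,C) = (k**2 + 8*k + 16, k**2 + 10*k + 25, 1).
f must satisfy (k**2 + 8*k + 16)·f(k+1) − (k**2 + 8*k + 16)·f(k) = 1.
Bound: deg f ≤ 0.
Write f(k) = c0. Then LHS − RHS = -1, requiring -1 = 0: contradictory. No certificate.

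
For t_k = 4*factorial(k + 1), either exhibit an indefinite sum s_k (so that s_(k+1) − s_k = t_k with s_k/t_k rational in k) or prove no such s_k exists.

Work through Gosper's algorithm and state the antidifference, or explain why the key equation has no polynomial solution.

r(k) = k + 2 after simplifying.
So A=k + 2 and B=1, with C=1.
f must satisfy (k + 2)·f(k+1) − (1)·f(k) = 1.
deg f ≤ -1 (via 1,0,0).
Bound -1 < 0, so the key equation has no polynomial solution.

none (Gosper's algorithm certifies no s_k)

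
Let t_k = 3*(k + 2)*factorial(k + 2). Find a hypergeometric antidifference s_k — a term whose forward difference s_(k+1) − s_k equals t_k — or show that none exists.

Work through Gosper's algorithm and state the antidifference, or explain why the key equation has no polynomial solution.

t_(k+1)/t_k = (k + 3)**2/(k + 2).
So A=k + 3 and B=1, with C=k + 2.
Set up (k + 3)·f(k+1) − (1)·f(k) − (k + 2) = 0.
Bound: deg f ≤ 0.
A polynomial solution: f(k) = 1.
Then R = B(k−1)f/C = 1/(k + 2), so s_k = R(k)·t_k = 3*factorial(k + 2).
Check: Δs_k = 3*(k + 2)*factorial(k + 2). ✓

s_k = 3*factorial(k + 2)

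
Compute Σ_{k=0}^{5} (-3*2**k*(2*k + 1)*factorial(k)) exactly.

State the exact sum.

Σ = -138237

Step 1: r(k) = 2*(k + 1)*(2*k + 3)/(2*k + 1).
A = 2*k + 2, B = 1, C = k + 1/2.
Solve (2*k + 2)·f(k+1) − (1)·f(k) = k + 1/2.
d = 0 from the (1,0,1) case.
A polynomial solution: f(k) = 1/2.
R(k) = B(k−1)·f(k)/C(k) = 1/(2*k + 1); s_k = R·t_k = -3*2**k*factorial(k).
s_(k+1) − s_k = -3*2**k*(2*k + 1)*factorial(k) = t_k.
Sum = s_(6) − s_(0); s_(6) = -138240, s_(0) = -3 ⇒ -138237.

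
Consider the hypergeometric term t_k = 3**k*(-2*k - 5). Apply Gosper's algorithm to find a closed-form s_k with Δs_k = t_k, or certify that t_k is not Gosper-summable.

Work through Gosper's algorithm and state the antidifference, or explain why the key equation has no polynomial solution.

r(k) = 3*(2*k + 7)/(2*k + 5) after simplifying.
A = 3, B = 1, C = k + 5/2.
Solve (3)·f(k+1) − (1)·f(k) = k + 5/2.
Degrees (0,0,1) ⇒ d ≤ 1.
A polynomial solution: f(k) = (k + 1)/2.
Certificate R = B(k−1)f/C = (k + 1)/(2*k + 5) gives s_k = 3**k*(-k - 1).
Check: Δs_k = 3**k*(-2*k - 5). ✓

s_k = 3**k*(-k - 1)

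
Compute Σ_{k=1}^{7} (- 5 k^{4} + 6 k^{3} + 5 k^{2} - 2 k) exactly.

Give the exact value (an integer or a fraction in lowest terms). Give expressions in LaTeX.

r(k) = (5*k**4 + 14*k**3 + 7*k**2 - 6*k - 4)/(k*(5*k**3 - 6*k**2 - 5*k + 2)) after simplifying.
Take A(k)=1, B(k)=1, C(k)=k**4 - 6*k**3/5 - k**2 + 2*k/5.
f must satisfy (1)·f(k+1) − (1)·f(k) = k**4 - 6*k**3/5 - k**2 + 2*k/5.
From deg A=0, deg B=0, deg C=4: d=5.
Solving with deg f ≤ 5: f(k) = k*(k - 1)**2*(k**2 - 2*k - 2)/5.
Then R = B(k−1)f/C = (k - 1)**2*(k**2 - 2*k - 2)/(5*k**3 - 6*k**2 - 5*k + 2), so s_k = R(k)·t_k = k*(-k**4 + 4*k**3 - 3*k**2 - 2*k + 2).
Verify: k*(-5*k**3 + 6*k**2 + 5*k - 2) matches t_k.
Telescoping: Σ = s_(8) − s_(1) = -18032 − (0) = -18032.

Σ = -18032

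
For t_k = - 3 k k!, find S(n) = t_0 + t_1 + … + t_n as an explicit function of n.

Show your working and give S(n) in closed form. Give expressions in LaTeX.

S(n) = 3 - 3 \left(n + 1\right)!

The ratio is (k + 1)**2/k.
Gosper form: A/B · C(k+1)/C(k) with A=k + 1, B=1, C=k.
Need (k + 1)·f(k+1) − (1)·f(k) = k.
Degrees (1,0,1) ⇒ d ≤ 0.
Match coefficients ⇒ f(k) = 1.
Then R = B(k−1)f/C = 1/k, so s_k = R(k)·t_k = -3*factorial(k).
Check: Δs_k = -3*k*factorial(k). ✓
Evaluate: s_(n+1) = -3*factorial(n + 1); subtract s_(0) = -3 ⇒ S(n) = 3 - 3*factorial(n + 1).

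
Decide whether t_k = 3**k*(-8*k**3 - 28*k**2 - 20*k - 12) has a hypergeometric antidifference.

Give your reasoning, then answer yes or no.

r(k) = 3*(2*k**3 + 13*k**2 + 25*k + 17)/(2*k**3 + 7*k**2 + 5*k + 3) after simplifying.
A = 3, B = 1, C = k**3 + 7*k**2/2 + 5*k/2 + 3/2.
Key eq: (3)·f(k+1) = (1)·f(k) + (k**3 + 7*k**2/2 + 5*k/2 + 3/2).
Degrees (0,0,3) ⇒ d ≤ 3.
A polynomial solution: f(k) = k*(k**2 - k + 1)/2.
Certificate R = B(k−1)f/C = k*(k**2 - k + 1)/(2*k**3 + 7*k**2 + 5*k + 3) gives s_k = 4*3**k*k*(-k**2 + k - 1).
s_(k+1) − s_k = 3**k*(-8*k**3 - 28*k**2 - 20*k - 12) = t_k.

Yes. s_k = 4*3**k*k*(-k**2 + k - 1).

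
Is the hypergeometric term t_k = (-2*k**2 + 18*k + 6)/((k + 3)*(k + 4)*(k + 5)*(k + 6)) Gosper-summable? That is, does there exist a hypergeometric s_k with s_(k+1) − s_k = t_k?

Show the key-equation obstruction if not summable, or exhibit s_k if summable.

Step 1: r(k) = (k + 3)*(9*k - (k + 1)**2 + 12)/((k + 7)*(-k**2 + 9*k + 3)).
Factor: A=k + 3; B=k + 7; C=k**2 - 9*k - 3.
Key eq: (k + 3)·f(k+1) = (k + 6)·f(k) + (k**2 - 9*k - 3).
deg f ≤ 3 (via 1,1,2).
Solve for f: f(k) = -k*(k**2 + 72*k - 13)/60 (degree 3 ≤ 3).
So s_k = (B(k−1)f/C)·t_k = (-k*(k + 6)*(k**2 + 72*k - 13)/(60*(k**2 - 9*k - 3)))·t_k = k*(k**2 + 72*k - 13)/(30*(k + 3)*(k + 4)*(k + 5)).
Δs = 2*(-k**2 + 9*k + 3)/(k**4 + 18*k**3 + 119*k**2 + 342*k + 360), as required.

Yes. s_k = k*(k**2 + 72*k - 13)/(30*(k + 3)*(k + 4)*(k + 5)).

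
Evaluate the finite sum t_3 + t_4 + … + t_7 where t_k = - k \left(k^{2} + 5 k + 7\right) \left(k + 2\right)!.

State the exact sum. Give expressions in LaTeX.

Σ = -250386120

The ratio is (k + 1)*(k + 3)*(5*k + (k + 1)**2 + 12)/(k*(k**2 + 5*k + 7)).
Factor: A=k + 3; B=1; C=k**3 + 5*k**2 + 7*k.
f must satisfy (k + 3)·f(k+1) − (1)·f(k) = k**3 + 5*k**2 + 7*k.
deg f ≤ 2 (via 1,0,3).
Match coefficients ⇒ f(k) = k**2 + k - 3.
R(k) = B(k−1)·f(k)/C(k) = (k**2 + k - 3)/(k*(k**2 + 5*k + 7)); s_k = R·t_k = -(k**2 + k - 3)*factorial(k + 2).
Check: Δs_k = -k*(k**2 + 5*k + 7)*factorial(k + 2). ✓
Σ_(k=3)^(7) t_k = s_(8) − s_(3) = -250387200 − (-1080) = -250386120.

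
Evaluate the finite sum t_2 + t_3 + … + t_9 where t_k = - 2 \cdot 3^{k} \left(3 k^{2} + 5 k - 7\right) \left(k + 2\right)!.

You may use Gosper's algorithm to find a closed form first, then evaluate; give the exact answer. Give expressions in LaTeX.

Σ = -452553047654400

The ratio is 3*(3*k**3 + 20*k**2 + 34*k + 3)/(3*k**2 + 5*k - 7).
Take A(k)=3*k + 9, B(k)=1, C(k)=k**2 + 5*k/3 - 7/3.
Need (3*k + 9)·f(k+1) − (1)·f(k) = k**2 + 5*k/3 - 7/3.
deg f ≤ 1 (via 1,0,2).
A polynomial solution: f(k) = (k - 2)/3.
R(k) = B(k−1)·f(k)/C(k) = (k - 2)/(3*k**2 + 5*k - 7); s_k = R·t_k = -2*3**k*(k - 2)*factorial(k + 2).
Δs = -2*3**k*(3*k**2 + 5*k - 7)*factorial(k + 2), as required.
Sum = s_(10) − s_(2); s_(10) = -452553047654400, s_(2) = 0 ⇒ -452553047654400.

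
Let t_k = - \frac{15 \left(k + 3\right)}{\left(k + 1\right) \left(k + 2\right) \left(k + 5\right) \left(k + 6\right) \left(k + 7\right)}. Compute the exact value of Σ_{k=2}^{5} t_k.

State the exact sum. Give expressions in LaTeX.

Σ = -15/616

The ratio is (k + 1)*(k + 4)*(k + 5)/((k + 3)**2*(k + 8)).
Gosper form: A/B · C(k+1)/C(k) with A=k + 1, B=k + 8, C=k**3 + 10*k**2 + 33*k + 36.
f must satisfy (k + 1)·f(k+1) − (k + 7)·f(k) = k**3 + 10*k**2 + 33*k + 36.
deg f ≤ 6 (via 1,1,3).
Solve for f: f(k) = k*(k + 2)*(k + 3)*(k + 4)*(k**2 + 12*k + 41)/90 (degree 6 ≤ 6).
So s_k = (B(k−1)f/C)·t_k = (k*(k + 2)*(k + 7)*(k**2 + 12*k + 41)/(90*(k + 3)))·t_k = k*(-k**2 - 12*k - 41)/(6*(k**3 + 12*k**2 + 41*k + 30)).
Verify: 15*(-k - 3)/(k**5 + 21*k**4 + 163*k**3 + 567*k**2 + 844*k + 420) matches t_k.
Evaluate s at k=6 and k=2: -149/924 and -23/168; difference -15/616.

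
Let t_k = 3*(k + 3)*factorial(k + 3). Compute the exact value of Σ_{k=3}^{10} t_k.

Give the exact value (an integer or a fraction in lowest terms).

Σ = 261534871440

Step 1: r(k) = (k + 4)**2/(k + 3).
A = k + 4, B = 1, C = k + 3.
Key eq: (k + 4)·f(k+1) = (1)·f(k) + (k + 3).
d = 0 from the (1,0,1) case.
Match coefficients ⇒ f(k) = 1.
Get s_k = R·t_k = 3*factorial(k + 3) with R(k) = B(k−1)f(k)/C(k) = 1/(k + 3).
s_(k+1) − s_k = 3*(k + 3)*factorial(k + 3) = t_k.
Σ_(k=3)^(10) t_k = s_(11) − s_(3) = 261534873600 − (2160) = 261534871440.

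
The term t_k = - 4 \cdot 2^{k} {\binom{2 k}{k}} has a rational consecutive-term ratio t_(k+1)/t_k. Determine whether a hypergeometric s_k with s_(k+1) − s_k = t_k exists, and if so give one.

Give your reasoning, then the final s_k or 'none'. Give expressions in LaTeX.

Compute t_(k+1)/t_k: get 4*(2*k + 1)/(k + 1).
So A=8*k + 4 and B=k + 1, with C=1.
Set up (8*k + 4)·f(k+1) − (k)·f(k) − (1) = 0.
deg f ≤ -1 (via 1,1,0).
Bound -1 < 0, so the key equation has no polynomial solution.

none (Gosper's algorithm certifies no s_k)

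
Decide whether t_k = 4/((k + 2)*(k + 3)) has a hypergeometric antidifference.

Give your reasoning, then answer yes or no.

Yes. s_k = 2*k/(k + 2).

Compute t_(k+1)/t_k: get (k + 2)/(k + 4).
Factor: A=k + 2; B=k + 4; C=1.
Solve (k + 2)·f(k+1) − (k + 3)·f(k) = 1.
d = 1 from the (1,1,0) case.
Coefficient equations give f(k) = k/2.
R(k) = B(k−1)·f(k)/C(k) = k*(k + 3)/2; s_k = R·t_k = 2*k/(k + 2).
s_(k+1) − s_k = 4/(k**2 + 5*k + 6) = t_k.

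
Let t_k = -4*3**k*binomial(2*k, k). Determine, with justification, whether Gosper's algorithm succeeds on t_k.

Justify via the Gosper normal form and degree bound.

t_(k+1)/t_k = 6*(2*k + 1)/(k + 1).
A = 12*k + 6, B = k + 1, C = 1.
Solve (12*k + 6)·f(k+1) − (k)·f(k) = 1.
Bound: deg f ≤ -1.
Negative degree bound (-1): no f exists, t_k not Gosper-summable.

No — t_k has no hypergeometric antidifference.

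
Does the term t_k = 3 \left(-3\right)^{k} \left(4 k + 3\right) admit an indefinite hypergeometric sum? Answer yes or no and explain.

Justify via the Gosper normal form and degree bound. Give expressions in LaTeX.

Yes. s_k = \left(-3\right)^{k + 1} k.

Compute t_(k+1)/t_k: get 3*(-4*k - 7)/(4*k + 3).
Take A(k)=-3, B(k)=1, C(k)=k + 3/4.
Key eq: (-3)·f(k+1) = (1)·f(k) + (k + 3/4).
Bound: deg f ≤ 1.
Coefficient equations give f(k) = -k/4.
So s_k = (B(k−1)f/C)·t_k = (-k/(4*k + 3))·t_k = (-3)**(k + 1)*k.
Check: Δs_k = 3*(-3)**k*(4*k + 3). ✓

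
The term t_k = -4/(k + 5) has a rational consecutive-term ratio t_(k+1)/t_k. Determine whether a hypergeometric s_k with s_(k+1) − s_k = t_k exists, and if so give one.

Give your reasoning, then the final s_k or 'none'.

r(k) = (k + 5)/(k + 6) after simplifying.
Gosper form: A/B · C(k+1)/C(k) with A=k + 5, B=k + 6, C=1.
Solve (k + 5)·f(k+1) − (k + 5)·f(k) = 1.
Degrees (1,1,0) ⇒ d ≤ 0.
Write f(k) = c0. Then LHS − RHS = -1, requiring -1 = 0: contradictory. No certificate.

no hypergeometric antidifference exists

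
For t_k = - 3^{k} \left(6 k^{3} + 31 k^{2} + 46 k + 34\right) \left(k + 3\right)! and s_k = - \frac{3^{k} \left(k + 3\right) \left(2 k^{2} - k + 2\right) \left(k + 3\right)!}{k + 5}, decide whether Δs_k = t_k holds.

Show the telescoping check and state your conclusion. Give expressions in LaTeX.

s_(k+1) = -3**(k + 1)*(k + 4)*(2*k**2 + 3*k + 3)*factorial(k + 4)/(k + 6)
s_(k+1) − s_k = -3**k*(6*k**5 + 85*k**4 + 445*k**3 + 1072*k**2 + 1224*k + 684)*factorial(k + 3)/((k + 5)*(k + 6))
(s_(k+1) − s_k) − t_k = 2*3**k*(6*k**4 + 61*k**3 + 199*k**2 + 265*k + 168)*factorial(k + 3)/((k + 5)*(k + 6))

Invalid: residual \frac{2 \cdot 3^{k} \left(6 k^{4} + 61 k^{3} + 199 k^{2} + 265 k + 168\right) \left(k + 3\right)!}{\left(k + 5\right) \left(k + 6\right)} ≠ 0.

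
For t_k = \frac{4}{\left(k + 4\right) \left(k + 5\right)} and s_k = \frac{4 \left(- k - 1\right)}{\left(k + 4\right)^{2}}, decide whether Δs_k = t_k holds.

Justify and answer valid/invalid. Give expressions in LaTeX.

s_(k+1) = 4*(-k - 2)/(k + 5)**2
s_(k+1) − s_k = 4*(k**2 + 3*k - 7)/(k**4 + 18*k**3 + 121*k**2 + 360*k + 400)
(s_(k+1) − s_k) − t_k = 12*(-2*k - 9)/(k**4 + 18*k**3 + 121*k**2 + 360*k + 400)

Invalid: residual \frac{12 \left(- 2 k - 9\right)}{k^{4} + 18 k^{3} + 121 k^{2} + 360 k + 400} ≠ 0.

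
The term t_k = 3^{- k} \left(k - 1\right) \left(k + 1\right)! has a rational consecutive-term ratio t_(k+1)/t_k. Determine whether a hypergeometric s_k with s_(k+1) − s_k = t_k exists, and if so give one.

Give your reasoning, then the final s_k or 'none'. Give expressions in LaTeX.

s_k = 3^{1 - k} \left(k + 1\right)!

Ratio r(k) = k*(k + 2)/(3*(k - 1)).
A = k/3 + 2/3, B = 1, C = k - 1.
Key eq: (k/3 + 2/3)·f(k+1) = (1)·f(k) + (k - 1).
Degrees (1,0,1) ⇒ d ≤ 0.
A polynomial solution: f(k) = 3.
Then R = B(k−1)f/C = 3/(k - 1), so s_k = R(k)·t_k = 3**(1 - k)*factorial(k + 1).
Verify: (k - 1)*factorial(k + 1)/3**k matches t_k.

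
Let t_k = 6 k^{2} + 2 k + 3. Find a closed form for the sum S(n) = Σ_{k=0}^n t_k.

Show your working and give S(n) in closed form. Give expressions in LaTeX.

S(n) = 2 n^{3} + 4 n^{2} + 5 n + 3

r(k) = (6*k**2 + 14*k + 11)/(6*k**2 + 2*k + 3) after simplifying.
A = 1, B = 1, C = k**2 + k/3 + 1/2.
f must satisfy (1)·f(k+1) − (1)·f(k) = k**2 + k/3 + 1/2.
Bound: deg f ≤ 3.
Solving with deg f ≤ 3: f(k) = k*(2*k**2 - 2*k + 3)/6.
Get s_k = R·t_k = k*(2*k**2 - 2*k + 3) with R(k) = B(k−1)f(k)/C(k) = k*(2*k**2 - 2*k + 3)/(6*k**2 + 2*k + 3).
Δs = 6*k**2 + 2*k + 3, as required.
Σ_(k=0)^n t_k = s_(n+1) − s_(0) = (2*n**3 + 4*n**2 + 5*n + 3) − (0), i.e. 2*n**3 + 4*n**2 + 5*n + 3.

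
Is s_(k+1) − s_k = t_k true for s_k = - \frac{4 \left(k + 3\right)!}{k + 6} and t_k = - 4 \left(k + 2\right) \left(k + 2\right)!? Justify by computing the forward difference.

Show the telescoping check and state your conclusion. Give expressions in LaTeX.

s_(k+1) = -4*factorial(k + 4)/(k + 7)
s_(k+1) − s_k = -4*(k**2 + 9*k + 17)*factorial(k + 3)/((k + 6)*(k + 7))
(s_(k+1) − s_k) − t_k = 12*(k**2 + 8*k + 11)*factorial(k + 2)/((k + 6)*(k + 7))

Invalid: residual \frac{12 \left(k^{2} + 8 k + 11\right) \left(k + 2\right)!}{\left(k + 6\right) \left(k + 7\right)} ≠ 0.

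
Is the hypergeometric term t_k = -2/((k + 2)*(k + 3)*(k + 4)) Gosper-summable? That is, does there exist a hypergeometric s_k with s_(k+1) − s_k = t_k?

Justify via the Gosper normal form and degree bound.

Yes. s_k = k*(-k - 5)/(6*(k + 2)*(k + 3)).

Ratio r(k) = (k + 2)/(k + 5).
Take A(k)=k + 2, B(k)=k + 5, C(k)=1.
Need (k + 2)·f(k+1) − (k + 4)·f(k) = 1.
From deg A=1, deg B=1, deg C=0: d=2.
Solving with deg f ≤ 2: f(k) = k*(k + 5)/12.
Get s_k = R·t_k = k*(-k - 5)/(6*(k + 2)*(k + 3)) with R(k) = B(k−1)f(k)/C(k) = k*(k + 4)*(k + 5)/12.
Δs = -2/(k**3 + 9*k**2 + 26*k + 24), as required.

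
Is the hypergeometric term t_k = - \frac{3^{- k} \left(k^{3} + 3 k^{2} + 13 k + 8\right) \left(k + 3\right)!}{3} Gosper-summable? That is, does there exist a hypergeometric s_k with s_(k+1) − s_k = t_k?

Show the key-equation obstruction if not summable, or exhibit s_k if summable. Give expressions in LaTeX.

Yes. s_k = - 3^{- k} \left(k^{2} + 4\right) \left(k + 3\right)!.

Ratio r(k) = (k**4 + 10*k**3 + 46*k**2 + 113*k + 100)/(3*(k**3 + 3*k**2 + 13*k + 8)).
Normal form (A,B,C) = (k/3 + 4/3, 1, k**3 + 3*k**2 + 13*k + 8).
Need (k/3 + 4/3)·f(k+1) − (1)·f(k) = k**3 + 3*k**2 + 13*k + 8.
Degrees (1,0,3) ⇒ d ≤ 2.
Solving with deg f ≤ 2: f(k) = 3*(k**2 + 4).
So s_k = (B(k−1)f/C)·t_k = (3*(k**2 + 4)/(k**3 + 3*k**2 + 13*k + 8))·t_k = -(k**2 + 4)*factorial(k + 3)/3**k.
Δs = -(k**3 + 3*k**2 + 13*k + 8)*factorial(k + 3)/(3*3**k), as required.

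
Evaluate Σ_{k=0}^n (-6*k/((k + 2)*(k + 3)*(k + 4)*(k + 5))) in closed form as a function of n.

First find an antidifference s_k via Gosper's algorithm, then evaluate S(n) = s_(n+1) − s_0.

Step 1: r(k) = (k + 1)*(k + 2)/(k*(k + 6)).
Gosper form: A/B · C(k+1)/C(k) with A=k + 2, B=k + 6, C=k.
Need (k + 2)·f(k+1) − (k + 5)·f(k) = k.
From deg A=1, deg B=1, deg C=1: d=3.
Solve for f: f(k) = k*(k - 1)*(k + 10)/72 (degree 3 ≤ 3).
Get s_k = R·t_k = k*(-k**2 - 9*k + 10)/(12*(k + 2)*(k + 3)*(k + 4)) with R(k) = B(k−1)f(k)/C(k) = (k - 1)*(k + 5)*(k + 10)/72.
Check: Δs_k = -6*k/(k**4 + 14*k**3 + 71*k**2 + 154*k + 120). ✓
Telescope: S(n) = s_(n+1) − s_(0) = n*(-n**2 - 12*n - 11)/(12*(n**3 + 12*n**2 + 47*n + 60)) − (0) = n*(-n**2 - 12*n - 11)/(12*(n**3 + 12*n**2 + 47*n + 60)).

S(n) = n*(-n**2 - 12*n - 11)/(12*(n**3 + 12*n**2 + 47*n + 60))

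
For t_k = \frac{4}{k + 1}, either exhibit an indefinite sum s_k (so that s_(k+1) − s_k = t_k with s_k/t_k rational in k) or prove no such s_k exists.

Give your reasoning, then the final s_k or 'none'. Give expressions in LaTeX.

Step 1: r(k) = (k + 1)/(k + 2).
Factor: A=k + 1; B=k + 2; C=1.
Key eq: (k + 1)·f(k+1) = (k + 1)·f(k) + (1).
deg f ≤ 0 (via 1,1,0).
f = c0 ⇒ A·f(k+1) − B(k−1)·f(k) − C = -1. The system {-1 = 0} is inconsistent; no antidifference.

no hypergeometric antidifference exists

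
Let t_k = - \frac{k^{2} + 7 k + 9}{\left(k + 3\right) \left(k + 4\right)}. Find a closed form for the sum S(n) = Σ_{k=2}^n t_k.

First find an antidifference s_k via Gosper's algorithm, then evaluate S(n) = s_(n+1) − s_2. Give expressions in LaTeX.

S(n) = \frac{- 5 n^{2} - 12 n + 17}{5 \left(n + 4\right)}

Ratio r(k) = (k + 3)*(7*k + (k + 1)**2 + 16)/((k + 5)*(k**2 + 7*k + 9)).
So A=k + 3 and B=k + 5, with C=k**2 + 7*k + 9.
Need (k + 3)·f(k+1) − (k + 4)·f(k) = k**2 + 7*k + 9.
Degrees (1,1,2) ⇒ d ≤ 2.
Solving with deg f ≤ 2: f(k) = k*(k + 2).
R(k) = B(k−1)·f(k)/C(k) = k*(k + 2)*(k + 4)/(k**2 + 7*k + 9); s_k = R·t_k = k*(-k - 2)/(k + 3).
Check: Δs_k = (-k**2 - 7*k - 9)/(k**2 + 7*k + 12). ✓
Σ_(k=2)^n t_k = s_(n+1) − s_(2) = ((-n**2 - 4*n - 3)/(n + 4)) − (-8/5), i.e. (-5*n**2 - 12*n + 17)/(5*(n + 4)).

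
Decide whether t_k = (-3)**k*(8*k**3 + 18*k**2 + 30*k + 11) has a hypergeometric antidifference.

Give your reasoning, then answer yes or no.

Yes. s_k = (-3)**k*(-2*k**3 - 3*k + 1).

Ratio r(k) = 3*(-8*k**3 - 42*k**2 - 90*k - 67)/(8*k**3 + 18*k**2 + 30*k + 11).
Normal form (A,B,C) = (-3, 1, k**3 + 9*k**2/4 + 15*k/4 + 11/8).
Key eq: (-3)·f(k+1) = (1)·f(k) + (k**3 + 9*k**2/4 + 15*k/4 + 11/8).
Degrees (0,0,3) ⇒ d ≤ 3.
Coefficient equations give f(k) = -(2*k**3 + 3*k - 1)/8.
So s_k = (B(k−1)f/C)·t_k = (-(2*k**3 + 3*k - 1)/(8*k**3 + 18*k**2 + 30*k + 11))·t_k = (-3)**k*(-2*k**3 - 3*k + 1).
Check: Δs_k = (-3)**k*(8*k**3 + 18*k**2 + 30*k + 11). ✓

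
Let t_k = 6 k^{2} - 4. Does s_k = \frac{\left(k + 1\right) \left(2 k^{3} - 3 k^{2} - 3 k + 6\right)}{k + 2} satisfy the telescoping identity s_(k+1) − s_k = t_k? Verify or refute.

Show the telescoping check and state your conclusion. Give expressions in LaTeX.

s_(k+1) = (2*k**4 + 7*k**3 + 3*k**2 - 4*k + 4)/(k + 3)
s_(k+1) − s_k = (6*k**4 + 26*k**3 + 17*k**2 - 19*k - 10)/(k**2 + 5*k + 6)
(s_(k+1) − s_k) − t_k = (-4*k**3 - 15*k**2 + k + 14)/(k**2 + 5*k + 6)

Invalid: residual \frac{- 4 k^{3} - 15 k^{2} + k + 14}{k^{2} + 5 k + 6} ≠ 0.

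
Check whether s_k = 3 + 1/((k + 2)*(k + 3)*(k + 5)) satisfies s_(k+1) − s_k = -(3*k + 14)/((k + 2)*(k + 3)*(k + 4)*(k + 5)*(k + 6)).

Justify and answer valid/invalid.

s_(k+1) = 3 + 1/((k + 3)*(k + 4)*(k + 6))
s_(k+1) − s_k = ((k + 2)*(k + 5) - (k + 4)*(k + 6))/((k + 2)*(k + 3)*(k + 4)*(k + 5)*(k + 6))
(s_(k+1) − s_k) − t_k = 0

Valid: the claim telescopes to t_k.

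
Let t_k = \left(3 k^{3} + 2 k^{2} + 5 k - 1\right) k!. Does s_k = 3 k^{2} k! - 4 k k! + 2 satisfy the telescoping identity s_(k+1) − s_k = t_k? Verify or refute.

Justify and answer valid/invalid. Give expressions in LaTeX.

s_(k+1) = 3*k**3*factorial(k) + 5*k**2*factorial(k) + k*factorial(k) - factorial(k) + 2
s_(k+1) − s_k = (3*k**3 + 2*k**2 + 5*k - 1)*factorial(k)
(s_(k+1) − s_k) − t_k = 0

Valid: the claim telescopes to t_k.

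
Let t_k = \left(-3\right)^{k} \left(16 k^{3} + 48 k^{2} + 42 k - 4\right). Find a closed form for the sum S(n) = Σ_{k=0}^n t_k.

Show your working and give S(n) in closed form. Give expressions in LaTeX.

S(n) = 12 \left(-3\right)^{n} n^{3} + 45 \left(-3\right)^{n} n^{2} + 45 \left(-3\right)^{n} n - 4

Compute t_(k+1)/t_k: get 3*(-8*k**3 - 48*k**2 - 93*k - 51)/(8*k**3 + 24*k**2 + 21*k - 2).
Factor: A=-3; B=1; C=k**3 + 3*k**2 + 21*k/8 - 1/4.
f must satisfy (-3)·f(k+1) − (1)·f(k) = k**3 + 3*k**2 + 21*k/8 - 1/4.
d = 3 from the (0,0,3) case.
Match coefficients ⇒ f(k) = -(k - 1)*(4*k**2 + 7*k + 4)/16.
R(k) = B(k−1)·f(k)/C(k) = -(k - 1)*(4*k**2 + 7*k + 4)/(2*(8*k**3 + 24*k**2 + 21*k - 2)); s_k = R·t_k = (-3)**k*(-4*k**3 - 3*k**2 + 3*k + 4).
s_(k+1) − s_k = (-3)**k*(16*k**3 + 48*k**2 + 42*k - 4) = t_k.
Σ_(k=0)^n t_k = s_(n+1) − s_(0) = (3*(-3)**n*n*(4*n**2 + 15*n + 15)) − (4), i.e. 12*(-3)**n*n**3 + 45*(-3)**n*n**2 + 45*(-3)**n*n - 4.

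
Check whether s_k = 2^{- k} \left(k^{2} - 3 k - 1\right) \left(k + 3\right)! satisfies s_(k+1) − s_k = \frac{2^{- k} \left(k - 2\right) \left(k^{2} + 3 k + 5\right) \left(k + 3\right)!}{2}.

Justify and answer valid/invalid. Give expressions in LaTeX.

s_(k+1) = (k**2 - k - 3)*factorial(k + 4)/(2*2**k)
s_(k+1) − s_k = (k - 2)*(k**2 + 3*k + 5)*factorial(k + 3)/(2*2**k)
(s_(k+1) − s_k) − t_k = 0

valid (s_(k+1) − s_k reduces to t_k)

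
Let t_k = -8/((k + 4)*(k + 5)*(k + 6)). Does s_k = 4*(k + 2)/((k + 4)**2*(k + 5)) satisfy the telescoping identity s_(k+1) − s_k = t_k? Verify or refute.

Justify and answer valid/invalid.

Invalid: residual 8*(3*k + 14)/(k**5 + 24*k**4 + 229*k**3 + 1086*k**2 + 2560*k + 2400) ≠ 0.

s_(k+1) = 4*(k + 3)/((k + 5)**2*(k + 6))
s_(k+1) − s_k = 8*(-k**2 - 6*k - 6)/(k**5 + 24*k**4 + 229*k**3 + 1086*k**2 + 2560*k + 2400)
(s_(k+1) − s_k) − t_k = 8*(3*k + 14)/(k**5 + 24*k**4 + 229*k**3 + 1086*k**2 + 2560*k + 2400)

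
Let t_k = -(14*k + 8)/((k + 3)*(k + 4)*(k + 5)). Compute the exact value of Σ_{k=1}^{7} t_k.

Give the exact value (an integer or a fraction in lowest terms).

Σ = -301/330

Compute t_(k+1)/t_k: get (k + 3)*(7*k + 11)/((k + 6)*(7*k + 4)).
Gosper form: A/B · C(k+1)/C(k) with A=k + 3, B=k + 6, C=k + 4/7.
Solve (k + 3)·f(k+1) − (k + 5)·f(k) = k + 4/7.
Bound: deg f ≤ 2.
A polynomial solution: f(k) = k*(25*k + 7)/168.
So s_k = (B(k−1)f/C)·t_k = (k*(k + 5)*(25*k + 7)/(24*(7*k + 4)))·t_k = -k*(25*k + 7)/(12*(k + 3)*(k + 4)).
Check: Δs_k = 2*(-7*k - 4)/(k**3 + 12*k**2 + 47*k + 60). ✓
Evaluate s at k=8 and k=1: -23/22 and -2/15; difference -301/330.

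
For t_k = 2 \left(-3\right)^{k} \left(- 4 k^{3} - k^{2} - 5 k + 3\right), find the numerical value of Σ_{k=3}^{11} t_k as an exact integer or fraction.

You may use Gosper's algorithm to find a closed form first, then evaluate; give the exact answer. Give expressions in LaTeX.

The ratio is 3*(-4*k**3 - 13*k**2 - 19*k - 7)/(4*k**3 + k**2 + 5*k - 3).
Take A(k)=-3, B(k)=1, C(k)=k**3 + k**2/4 + 5*k/4 - 3/4.
Need (-3)·f(k+1) − (1)·f(k) = k**3 + k**2/4 + 5*k/4 - 3/4.
Bound: deg f ≤ 3.
Solving with deg f ≤ 3: f(k) = -(2*k**3 - 4*k**2 + 4*k - 3)/8.
Get s_k = R·t_k = (-3)**k*(2*k**3 - 4*k**2 + 4*k - 3) with R(k) = B(k−1)f(k)/C(k) = -(2*k**3 - 4*k**2 + 4*k - 3)/(2*(4*k**3 + k**2 + 5*k - 3)).
Check: Δs_k = 2*(-3)**k*(-4*k**3 - k**2 - 5*k + 3). ✓
Telescoping: Σ = s_(12) − s_(3) = 1554464925 − (-729) = 1554465654.

Σ = 1554465654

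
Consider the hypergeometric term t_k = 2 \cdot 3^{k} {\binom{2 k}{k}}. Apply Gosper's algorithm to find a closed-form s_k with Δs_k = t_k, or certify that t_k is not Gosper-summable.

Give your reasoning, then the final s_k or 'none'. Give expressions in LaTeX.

none — t_k is not Gosper-summable

The ratio is 6*(2*k + 1)/(k + 1).
Normal form (A,B,C) = (12*k + 6, k + 1, 1).
Set up (12*k + 6)·f(k+1) − (k)·f(k) − (1) = 0.
d = -1 from the (1,1,0) case.
deg f ≤ -1 is impossible — no certificate.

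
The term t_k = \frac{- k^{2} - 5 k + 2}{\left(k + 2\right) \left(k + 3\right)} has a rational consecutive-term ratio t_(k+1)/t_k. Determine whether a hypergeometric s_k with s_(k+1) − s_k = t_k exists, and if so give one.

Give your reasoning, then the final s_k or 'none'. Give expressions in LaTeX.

The ratio is (k + 2)*(5*k + (k + 1)**2 + 3)/((k + 4)*(k**2 + 5*k - 2)).
Take A(k)=k + 2, B(k)=k + 4, C(k)=k**2 + 5*k - 2.
Need (k + 2)·f(k+1) − (k + 3)·f(k) = k**2 + 5*k - 2.
deg f ≤ 2 (via 1,1,2).
A polynomial solution: f(k) = k*(k - 2).
So s_k = (B(k−1)f/C)·t_k = (k*(k - 2)*(k + 3)/(k**2 + 5*k - 2))·t_k = k*(2 - k)/(k + 2).
Verify: (-k**2 - 5*k + 2)/(k**2 + 5*k + 6) matches t_k.

s_k = \frac{k \left(2 - k\right)}{k + 2}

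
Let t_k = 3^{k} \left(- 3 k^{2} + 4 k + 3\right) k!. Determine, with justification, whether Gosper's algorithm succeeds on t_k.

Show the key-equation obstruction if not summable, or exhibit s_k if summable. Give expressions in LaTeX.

Yes. s_k = - 3^{k} \left(k - 3\right) k!.

r(k) = 3*(3*k**3 + 5*k**2 - 2*k - 4)/(3*k**2 - 4*k - 3) after simplifying.
Gosper form: A/B · C(k+1)/C(k) with A=3*k + 3, B=1, C=k**2 - 4*k/3 - 1.
Need (3*k + 3)·f(k+1) − (1)·f(k) = k**2 - 4*k/3 - 1.
deg f ≤ 1 (via 1,0,2).
A polynomial solution: f(k) = (k - 3)/3.
Certificate R = B(k−1)f/C = (k - 3)/(3*k**2 - 4*k - 3) gives s_k = -3**k*(k - 3)*factorial(k).
s_(k+1) − s_k = 3**k*(-3*k**2 + 4*k + 3)*factorial(k) = t_k.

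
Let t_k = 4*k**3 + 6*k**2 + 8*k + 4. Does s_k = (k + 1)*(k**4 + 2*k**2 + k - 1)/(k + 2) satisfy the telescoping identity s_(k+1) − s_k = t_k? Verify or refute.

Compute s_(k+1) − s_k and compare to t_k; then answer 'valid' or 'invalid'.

Invalid: residual (-3*k**4 - 14*k**3 - 18*k**2 - 19*k - 9)/(k**2 + 5*k + 6) ≠ 0.

s_(k+1) = (k + 2)*(k + (k + 1)**4 + 2*(k + 1)**2)/(k + 3)
s_(k+1) − s_k = (4*k**5 + 23*k**4 + 48*k**3 + 62*k**2 + 49*k + 15)/(k**2 + 5*k + 6)
(s_(k+1) − s_k) − t_k = (-3*k**4 - 14*k**3 - 18*k**2 - 19*k - 9)/(k**2 + 5*k + 6)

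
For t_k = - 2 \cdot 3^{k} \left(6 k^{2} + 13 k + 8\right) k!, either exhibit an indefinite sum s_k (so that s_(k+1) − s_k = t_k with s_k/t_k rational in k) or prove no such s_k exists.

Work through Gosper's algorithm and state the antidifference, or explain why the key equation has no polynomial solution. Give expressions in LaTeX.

Ratio r(k) = 3*(6*k**3 + 31*k**2 + 52*k + 27)/(6*k**2 + 13*k + 8).
Take A(k)=3*k + 3, B(k)=1, C(k)=k**2 + 13*k/6 + 4/3.
Key eq: (3*k + 3)·f(k+1) = (1)·f(k) + (k**2 + 13*k/6 + 4/3).
d = 1 from the (1,0,2) case.
A polynomial solution: f(k) = (2*k + 1)/6.
Certificate R = B(k−1)f/C = (2*k + 1)/(6*k**2 + 13*k + 8) gives s_k = -2*3**k*(2*k + 1)*factorial(k).
Check: Δs_k = -2*3**k*(6*k**2 + 13*k + 8)*factorial(k). ✓

s_k = - 2 \cdot 3^{k} \left(2 k + 1\right) k!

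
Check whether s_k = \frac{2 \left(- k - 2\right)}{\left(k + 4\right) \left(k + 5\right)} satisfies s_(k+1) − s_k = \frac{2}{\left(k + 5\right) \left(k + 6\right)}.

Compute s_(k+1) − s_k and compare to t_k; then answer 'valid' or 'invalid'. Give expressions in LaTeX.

Invalid: residual - \frac{8}{k^{3} + 15 k^{2} + 74 k + 120} ≠ 0.

s_(k+1) = 2*(-k - 3)/((k + 5)*(k + 6))
s_(k+1) − s_k = 2*k/(k**3 + 15*k**2 + 74*k + 120)
(s_(k+1) − s_k) − t_k = -8/(k**3 + 15*k**2 + 74*k + 120)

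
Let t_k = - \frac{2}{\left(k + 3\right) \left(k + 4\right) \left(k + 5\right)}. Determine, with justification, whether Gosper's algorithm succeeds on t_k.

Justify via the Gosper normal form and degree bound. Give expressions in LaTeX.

Yes. s_k = \frac{k \left(- k - 7\right)}{12 \left(k + 3\right) \left(k + 4\right)}.

The ratio is (k + 3)/(k + 6).
A = k + 3, B = k + 6, C = 1.
Solve (k + 3)·f(k+1) − (k + 5)·f(k) = 1.
deg f ≤ 2 (via 1,1,0).
Solving with deg f ≤ 2: f(k) = k*(k + 7)/24.
R(k) = B(k−1)·f(k)/C(k) = k*(k + 5)*(k + 7)/24; s_k = R·t_k = k*(-k - 7)/(12*(k + 3)*(k + 4)).
Check: Δs_k = -2/(k**3 + 12*k**2 + 47*k + 60). ✓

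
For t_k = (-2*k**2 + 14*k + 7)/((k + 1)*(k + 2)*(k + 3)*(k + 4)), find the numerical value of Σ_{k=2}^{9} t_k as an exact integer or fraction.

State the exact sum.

Compute t_(k+1)/t_k: get (k + 1)*(14*k - 2*(k + 1)**2 + 21)/((k + 5)*(-2*k**2 + 14*k + 7)).
Take A(k)=k + 1, B(k)=k + 5, C(k)=k**2 - 7*k - 7/2.
f must satisfy (k + 1)·f(k+1) − (k + 4)·f(k) = k**2 - 7*k - 7/2.
deg f ≤ 3 (via 1,1,2).
Solve for f: f(k) = -k*(k**2 + 10*k + 3)/4 (degree 3 ≤ 3).
So s_k = (B(k−1)f/C)·t_k = (-k*(k + 4)*(k**2 + 10*k + 3)/(2*(2*k**2 - 14*k - 7)))·t_k = k*(k**2 + 10*k + 3)/(2*(k + 1)*(k + 2)*(k + 3)).
Check: Δs_k = (-2*k**2 + 14*k + 7)/(k**4 + 10*k**3 + 35*k**2 + 50*k + 24). ✓
Evaluate s at k=10 and k=2: 1015/1716 and 9/20; difference 607/4290.

Σ = 607/4290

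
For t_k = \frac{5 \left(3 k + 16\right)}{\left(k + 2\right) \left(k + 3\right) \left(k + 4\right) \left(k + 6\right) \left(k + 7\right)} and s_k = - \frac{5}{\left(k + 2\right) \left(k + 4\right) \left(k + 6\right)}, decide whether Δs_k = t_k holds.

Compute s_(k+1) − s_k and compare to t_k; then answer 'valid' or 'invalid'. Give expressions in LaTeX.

Invalid: residual \frac{5 \left(- 4 k - 23\right)}{k^{6} + 27 k^{5} + 295 k^{4} + 1665 k^{3} + 5104 k^{2} + 8028 k + 5040} ≠ 0.

s_(k+1) = -5/((k + 3)*(k + 5)*(k + 7))
s_(k+1) − s_k = 15*(k**2 + 9*k + 19)/(k**6 + 27*k**5 + 295*k**4 + 1665*k**3 + 5104*k**2 + 8028*k + 5040)
(s_(k+1) − s_k) − t_k = 5*(-4*k - 23)/(k**6 + 27*k**5 + 295*k**4 + 1665*k**3 + 5104*k**2 + 8028*k + 5040)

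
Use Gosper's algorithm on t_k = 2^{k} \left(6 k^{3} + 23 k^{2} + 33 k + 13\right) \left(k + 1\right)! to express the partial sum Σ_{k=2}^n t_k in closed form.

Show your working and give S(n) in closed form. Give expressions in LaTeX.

S(n) = 6 \cdot 2^{n} n^{4} n! + 32 \cdot 2^{n} n^{3} n! + 60 \cdot 2^{n} n^{2} n! + 46 \cdot 2^{n} n n! + 12 \cdot 2^{n} n! - 312

t_(k+1)/t_k = 2*(6*k**4 + 53*k**3 + 179*k**2 + 269*k + 150)/(6*k**3 + 23*k**2 + 33*k + 13).
Normal form (A,B,C) = (2*k + 4, 1, k**3 + 23*k**2/6 + 11*k/2 + 13/6).
f must satisfy (2*k + 4)·f(k+1) − (1)·f(k) = k**3 + 23*k**2/6 + 11*k/2 + 13/6.
From deg A=1, deg B=0, deg C=3: d=2.
Match coefficients ⇒ f(k) = (3*k**2 + k - 1)/6.
Certificate R = B(k−1)f/C = (3*k**2 + k - 1)/(6*k**3 + 23*k**2 + 33*k + 13) gives s_k = 2**k*(3*k**2 + k - 1)*factorial(k + 1).
Check: Δs_k = 2**k*(6*k**3 + 23*k**2 + 33*k + 13)*factorial(k + 1). ✓
Σ_(k=2)^n t_k = s_(n+1) − s_(2) = (2**(n + 1)*(3*n**2 + 7*n + 3)*factorial(n + 2)) − (312), i.e. 6*2**n*n**4*factorial(n) + 32*2**n*n**3*factorial(n) + 60*2**n*n**2*factorial(n) + 46*2**n*n*factorial(n) + 12*2**n*factorial(n) - 312.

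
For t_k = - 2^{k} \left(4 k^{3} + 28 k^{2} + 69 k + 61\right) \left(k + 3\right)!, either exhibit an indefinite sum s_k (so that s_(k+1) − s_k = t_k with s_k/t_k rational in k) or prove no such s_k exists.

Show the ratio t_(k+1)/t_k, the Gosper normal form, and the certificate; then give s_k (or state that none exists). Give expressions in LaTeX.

s_k = - 2^{k} \left(2 k^{2} + 3 k + 3\right) \left(k + 3\right)!

Compute t_(k+1)/t_k: get 2*(4*k**4 + 56*k**3 + 297*k**2 + 710*k + 648)/(4*k**3 + 28*k**2 + 69*k + 61).
Factor: A=2*k + 8; B=1; C=k**3 + 7*k**2 + 69*k/4 + 61/4.
Need (2*k + 8)·f(k+1) − (1)·f(k) = k**3 + 7*k**2 + 69*k/4 + 61/4.
deg f ≤ 2 (via 1,0,3).
Match coefficients ⇒ f(k) = (2*k**2 + 3*k + 3)/4.
So s_k = (B(k−1)f/C)·t_k = ((2*k**2 + 3*k + 3)/(4*k**3 + 28*k**2 + 69*k + 61))·t_k = -2**k*(2*k**2 + 3*k + 3)*factorial(k + 3).
Δs = -2**k*(4*k**3 + 28*k**2 + 69*k + 61)*factorial(k + 3), as required.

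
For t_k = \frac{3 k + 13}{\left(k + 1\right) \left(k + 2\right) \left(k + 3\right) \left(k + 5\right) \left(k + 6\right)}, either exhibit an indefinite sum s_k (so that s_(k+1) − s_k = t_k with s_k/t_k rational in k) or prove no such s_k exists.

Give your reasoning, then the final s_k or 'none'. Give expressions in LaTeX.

s_k = \frac{k \left(k^{2} + 8 k + 17\right)}{10 \left(k^{3} + 8 k^{2} + 17 k + 10\right)}

r(k) = (k + 1)*(k + 5)*(3*k + 16)/((k + 4)*(k + 7)*(3*k + 13)) after simplifying.
So A=k + 1 and B=k + 7, with C=k**2 + 25*k/3 + 52/3.
Solve (k + 1)·f(k+1) − (k + 6)·f(k) = k**2 + 25*k/3 + 52/3.
Bound: deg f ≤ 5.
Coefficient equations give f(k) = k*(k + 3)*(k + 4)*(k**2 + 8*k + 17)/30.
So s_k = (B(k−1)f/C)·t_k = (k*(k + 3)*(k + 6)*(k**2 + 8*k + 17)/(10*(3*k + 13)))·t_k = k*(k**2 + 8*k + 17)/(10*(k**3 + 8*k**2 + 17*k + 10)).
Verify: (3*k + 13)/(k**5 + 17*k**4 + 107*k**3 + 307*k**2 + 396*k + 180) matches t_k.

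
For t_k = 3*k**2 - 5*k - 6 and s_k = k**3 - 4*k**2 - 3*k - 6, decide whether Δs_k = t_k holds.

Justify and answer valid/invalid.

s_(k+1) = k**3 - k**2 - 8*k - 12
s_(k+1) − s_k = 3*k**2 - 5*k - 6
(s_(k+1) − s_k) − t_k = 0

valid; difference matches t_k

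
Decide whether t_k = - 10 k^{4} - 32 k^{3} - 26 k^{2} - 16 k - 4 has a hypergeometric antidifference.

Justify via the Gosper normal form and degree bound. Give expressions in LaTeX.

Yes. s_k = k^{2} \left(- 2 k^{3} - 3 k^{2} + 4 k - 3\right).

Compute t_(k+1)/t_k: get (5*k**4 + 36*k**3 + 91*k**2 + 102*k + 44)/(5*k**4 + 16*k**3 + 13*k**2 + 8*k + 2).
Normal form (A,B,C) = (1, 1, k**4 + 16*k**3/5 + 13*k**2/5 + 8*k/5 + 2/5).
f must satisfy (1)·f(k+1) − (1)·f(k) = k**4 + 16*k**3/5 + 13*k**2/5 + 8*k/5 + 2/5.
deg f ≤ 5 (via 0,0,4).
Solve for f: f(k) = k**2*(2*k**3 + 3*k**2 - 4*k + 3)/10 (degree 5 ≤ 5).
Get s_k = R·t_k = k**2*(-2*k**3 - 3*k**2 + 4*k - 3) with R(k) = B(k−1)f(k)/C(k) = k**2*(2*k**3 + 3*k**2 - 4*k + 3)/(2*(5*k**4 + 16*k**3 + 13*k**2 + 8*k + 2)).
Verify: -10*k**4 - 32*k**3 - 26*k**2 - 16*k - 4 matches t_k.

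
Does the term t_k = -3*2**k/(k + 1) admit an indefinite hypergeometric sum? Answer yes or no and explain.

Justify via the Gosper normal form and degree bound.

r(k) = 2*(k + 1)/(k + 2) after simplifying.
So A=2*k + 2 and B=k + 2, with C=1.
Need (2*k + 2)·f(k+1) − (k + 1)·f(k) = 1.
d = -1 from the (1,1,0) case.
deg f ≤ -1 is impossible — no certificate.

No. Not Gosper-summable.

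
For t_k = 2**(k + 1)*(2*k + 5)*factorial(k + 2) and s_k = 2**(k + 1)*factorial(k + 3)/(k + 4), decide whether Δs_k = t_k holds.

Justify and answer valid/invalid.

Invalid: residual -2**(k + 1)*(2*k**2 + 13*k + 19)*factorial(k + 2)/((k + 4)*(k + 5)) ≠ 0.

s_(k+1) = 2**(k + 2)*factorial(k + 4)/(k + 5)
s_(k+1) − s_k = 2**(k + 1)*(k + 3)*(2*k + 9)*factorial(k + 3)/((k + 4)*(k + 5))
(s_(k+1) − s_k) − t_k = -2**(k + 1)*(2*k**2 + 13*k + 19)*factorial(k + 2)/((k + 4)*(k + 5))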